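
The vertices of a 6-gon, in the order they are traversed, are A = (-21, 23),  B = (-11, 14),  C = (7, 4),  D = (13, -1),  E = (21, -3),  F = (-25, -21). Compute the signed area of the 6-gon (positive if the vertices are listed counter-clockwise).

-896

Apply the surveyor's formula: 2A = Σ (x_i·y_{i+1} − x_{i+1}·y_i), indices taken mod 6.
Σ = (-41) + (-142) + (-59) + (-18) + (-516) + (-1016) = -1792
Signed area = Σ/2 = -896 (negative ⇒ clockwise traversal).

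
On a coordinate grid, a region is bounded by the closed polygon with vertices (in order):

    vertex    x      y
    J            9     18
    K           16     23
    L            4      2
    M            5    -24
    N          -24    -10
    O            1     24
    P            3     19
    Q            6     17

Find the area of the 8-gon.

Apply the surveyor's formula: 2A = Σ (x_i·y_{i+1} − x_{i+1}·y_i), indices taken mod 8.
Σ = (-81) + (-60) + (-106) + (-626) + (-566) + (-53) + (-63) + (-45) = -1600
Area = |Σ|/2 = 800.

800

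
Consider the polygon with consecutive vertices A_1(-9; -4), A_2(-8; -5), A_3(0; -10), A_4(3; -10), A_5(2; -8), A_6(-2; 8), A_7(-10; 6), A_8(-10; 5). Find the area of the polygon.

A_1→A_2: (-9)(-5) − (-8)(-4) = 13
A_2→A_3: (-8)(-10) − (0)(-5) = 80
A_3→A_4: (0)(-10) − (3)(-10) = 30
A_4→A_5: (3)(-8) − (2)(-10) = -4
A_5→A_6: (2)(8) − (-2)(-8) = 0
A_6→A_7: (-2)(6) − (-10)(8) = 68
A_7→A_8: (-10)(5) − (-10)(6) = 10
A_8→A_1: (-10)(-4) − (-9)(5) = 85
Σ = 282
Area = |Σ|/2 = 141.

141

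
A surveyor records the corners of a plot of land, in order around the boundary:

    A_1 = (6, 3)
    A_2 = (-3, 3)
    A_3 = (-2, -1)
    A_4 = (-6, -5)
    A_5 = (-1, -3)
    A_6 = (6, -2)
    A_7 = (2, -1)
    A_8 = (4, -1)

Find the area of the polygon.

Σ = (27) + (9) + (4) + (13) + (20) + (-2) + (2) + (18) = 91
Area = |Σ|/2 = 45.5.

45.5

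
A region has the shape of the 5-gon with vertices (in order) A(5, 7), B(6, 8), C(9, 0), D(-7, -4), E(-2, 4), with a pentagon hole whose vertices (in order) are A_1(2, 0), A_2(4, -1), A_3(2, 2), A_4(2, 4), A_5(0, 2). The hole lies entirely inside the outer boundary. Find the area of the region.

Outer boundary:
Apply Gauss's area formula: 2A = Σ (x_i·y_{i+1} − x_{i+1}·y_i), indices taken mod 5.
A→B: (5)(8) − (6)(7) = -2
B→C: (6)(0) − (9)(8) = -72
C→D: (9)(-4) − (-7)(0) = -36
D→E: (-7)(4) − (-2)(-4) = -36
E→A: (-2)(7) − (5)(4) = -34
Σ = -180
Area = |Σ|/2 = 90.
Hole:
Apply Gauss's area formula: 2A = Σ (x_i·y_{i+1} − x_{i+1}·y_i), indices taken mod 5.
Σ = (-2) + (10) + (4) + (4) + (-4) = 12
Area = |Σ|/2 = 6.
Net area = 90 − 6 = 84.

84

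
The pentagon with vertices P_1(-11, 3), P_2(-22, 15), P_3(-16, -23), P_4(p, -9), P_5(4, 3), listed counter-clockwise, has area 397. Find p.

Write out the shoelace sum; only the two edges meeting at P_4 involve p:
2·Area = [((-16)·(-9) − p·(-23)) + (p·3 − 4·(-9))] + 692
       = 26·p + 872 = 794
⇒ p = -3.

-3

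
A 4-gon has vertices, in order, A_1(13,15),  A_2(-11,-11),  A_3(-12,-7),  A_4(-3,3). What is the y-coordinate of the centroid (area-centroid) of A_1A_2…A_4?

Apply the shoelace formula. First the cross-terms c_i = x_i·y_{i+1} − x_{i+1}·y_i:
  22, -55, -57, -84  ⇒  2A = -174, A = -87.
Then Σ (y_i + y_{i+1})·c_i = -206, so ȳ = -206 / (6·(-87)) = 103/261.

103/261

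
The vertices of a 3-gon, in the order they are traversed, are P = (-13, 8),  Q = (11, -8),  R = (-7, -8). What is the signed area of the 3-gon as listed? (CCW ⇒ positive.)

Cross-terms: 16, -144, -160  ⇒  Σ = -288
Signed area = Σ/2 = -144 (negative ⇒ clockwise traversal).

-144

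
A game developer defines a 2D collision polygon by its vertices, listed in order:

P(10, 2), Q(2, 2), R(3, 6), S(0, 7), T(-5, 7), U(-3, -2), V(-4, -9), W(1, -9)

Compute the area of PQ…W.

132.5

Σ = (16) + (6) + (21) + (35) + (31) + (19) + (45) + (92) = 265
Area = |Σ|/2 = 132.5.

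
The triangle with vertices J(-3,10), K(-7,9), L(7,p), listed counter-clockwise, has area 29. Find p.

Write out the shoelace sum; only the two edges meeting at L involve p:
2·Area = [((-7)·p − 7·9) + (7·10 − (-3)·p)] + 43
       = -4·p + 50 = 58
⇒ p = -2.

-2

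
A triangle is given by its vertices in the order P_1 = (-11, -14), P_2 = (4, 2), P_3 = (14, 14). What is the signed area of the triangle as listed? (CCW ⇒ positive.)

10

Apply the surveyor's formula: 2A = Σ (x_i·y_{i+1} − x_{i+1}·y_i), indices taken mod 3.
Cross-terms: 34, 28, -42  ⇒  Σ = 20
Signed area = Σ/2 = 10 (positive ⇒ counter-clockwise traversal).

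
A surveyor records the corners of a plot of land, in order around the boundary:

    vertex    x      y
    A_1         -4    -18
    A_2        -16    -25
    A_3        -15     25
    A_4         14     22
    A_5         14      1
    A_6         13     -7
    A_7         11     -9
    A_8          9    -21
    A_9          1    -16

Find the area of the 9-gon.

1221.5

Σ = (-188) + (-775) + (-680) + (-294) + (-111) + (-40) + (-150) + (-123) + (-82) = -2443
Area = |Σ|/2 = 1221.5.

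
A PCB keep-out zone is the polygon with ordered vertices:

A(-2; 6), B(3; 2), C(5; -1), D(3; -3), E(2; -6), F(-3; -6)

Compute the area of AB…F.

Apply Gauss's area formula: 2A = Σ (x_i·y_{i+1} − x_{i+1}·y_i), indices taken mod 6.
Cross-terms: -22, -13, -12, -12, -30, -30  ⇒  Σ = -119
Area = |Σ|/2 = 59.5.

59.5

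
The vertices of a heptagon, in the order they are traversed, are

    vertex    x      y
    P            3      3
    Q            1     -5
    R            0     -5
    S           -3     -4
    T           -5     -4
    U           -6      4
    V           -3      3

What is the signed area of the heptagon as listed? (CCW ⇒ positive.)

Cross-terms: -18, -5, -15, -8, -44, -6, -18  ⇒  Σ = -114
Signed area = Σ/2 = -57 (negative ⇒ clockwise traversal).

-57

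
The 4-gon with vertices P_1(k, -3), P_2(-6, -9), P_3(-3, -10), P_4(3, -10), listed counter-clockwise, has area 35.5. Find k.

Write out the shoelace sum; only the two edges meeting at P_1 involve k:
2·Area = [(3·(-3) − k·(-10)) + (k·(-9) − (-6)·(-3))] + 93
       = 1·k + 66 = 71
⇒ k = 5.

5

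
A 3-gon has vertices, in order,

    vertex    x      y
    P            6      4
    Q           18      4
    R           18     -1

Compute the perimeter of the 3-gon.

30

|PQ| = √((12)² + (0)²) = √144 = 12
|QR| = √((0)² + (-5)²) = √25 = 5
|RP| = √((-12)² + (5)²) = √169 = 13
Perimeter = 12 + 5 + 13 = 30.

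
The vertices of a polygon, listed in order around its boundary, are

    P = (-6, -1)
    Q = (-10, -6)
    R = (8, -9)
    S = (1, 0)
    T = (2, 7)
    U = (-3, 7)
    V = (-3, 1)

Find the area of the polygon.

121

P→Q: (-6)(-6) − (-10)(-1) = 26
Q→R: (-10)(-9) − (8)(-6) = 138
R→S: (8)(0) − (1)(-9) = 9
S→T: (1)(7) − (2)(0) = 7
T→U: (2)(7) − (-3)(7) = 35
U→V: (-3)(1) − (-3)(7) = 18
V→P: (-3)(-1) − (-6)(1) = 9
Σ = 242
Area = |Σ|/2 = 121.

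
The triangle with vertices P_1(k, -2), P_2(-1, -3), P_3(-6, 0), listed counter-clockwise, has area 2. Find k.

The doubled signed area Σ (x_i y_{i+1} − x_{i+1} y_i) is linear in k.
With k=0 it equals -8; the coefficient of k is -3 (from the two edges through P_1).
So -3·k + -8 = 2·2 = 4 ⇒ k = -4.

-4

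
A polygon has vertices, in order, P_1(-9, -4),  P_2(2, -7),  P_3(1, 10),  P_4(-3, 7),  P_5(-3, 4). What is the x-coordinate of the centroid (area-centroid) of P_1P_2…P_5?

Apply the shoelace (surveyor's) formula. First the cross-terms c_i = x_i·y_{i+1} − x_{i+1}·y_i:
  71, 27, 37, 9, 48  ⇒  2A = 192, A = 96.
Then Σ (x_i + x_{i+1})·c_i = -1120, so x̄ = -1120 / (6·96) = -35/18.

-35/18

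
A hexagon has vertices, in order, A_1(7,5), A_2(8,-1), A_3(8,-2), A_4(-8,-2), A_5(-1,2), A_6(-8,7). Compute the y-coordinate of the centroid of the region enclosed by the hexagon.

341/185

Apply the shoelace (surveyor's) formula. First the cross-terms c_i = x_i·y_{i+1} − x_{i+1}·y_i:
  -47, -8, -32, -18, 9, -89  ⇒  2A = -185, A = -92.5.
Then Σ (y_i + y_{i+1})·c_i = -1023, so ȳ = -1023 / (6·(-92.5)) = 341/185.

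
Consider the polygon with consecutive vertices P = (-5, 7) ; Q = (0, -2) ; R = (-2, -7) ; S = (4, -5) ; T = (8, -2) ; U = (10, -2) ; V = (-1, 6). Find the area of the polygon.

Apply the shoelace formula: 2A = Σ (x_i·y_{i+1} − x_{i+1}·y_i), indices taken mod 7.
Σ = (10) + (-4) + (38) + (32) + (4) + (58) + (23) = 161
Area = |Σ|/2 = 80.5.

80.5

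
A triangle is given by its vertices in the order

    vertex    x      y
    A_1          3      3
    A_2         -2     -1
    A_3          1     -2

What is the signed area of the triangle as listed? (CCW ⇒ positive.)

Apply the shoelace formula: 2A = Σ (x_i·y_{i+1} − x_{i+1}·y_i), indices taken mod 3.
Cross-terms: 3, 5, 9  ⇒  Σ = 17
Signed area = Σ/2 = 8.5 (positive ⇒ counter-clockwise traversal).

8.5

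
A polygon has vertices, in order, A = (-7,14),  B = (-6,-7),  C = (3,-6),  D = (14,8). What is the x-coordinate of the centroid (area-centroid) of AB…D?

34/33

Apply the shoelace formula. First the cross-terms c_i = x_i·y_{i+1} − x_{i+1}·y_i:
  133, 57, 108, 252  ⇒  2A = 550, A = 275.
Then Σ (x_i + x_{i+1})·c_i = 1700, so x̄ = 1700 / (6·275) = 34/33.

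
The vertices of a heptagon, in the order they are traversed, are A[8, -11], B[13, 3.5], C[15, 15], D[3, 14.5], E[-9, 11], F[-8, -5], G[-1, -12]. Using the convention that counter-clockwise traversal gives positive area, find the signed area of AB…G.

Apply the surveyor's formula: 2A = Σ (x_i·y_{i+1} − x_{i+1}·y_i), indices taken mod 7.
Cross-terms: 171, 142.5, 172.5, 163.5, 133, 91, 107  ⇒  Σ = 980.5
Signed area = Σ/2 = 490.25 (positive ⇒ counter-clockwise traversal).

490.25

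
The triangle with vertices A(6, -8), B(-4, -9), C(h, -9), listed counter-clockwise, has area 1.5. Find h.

The doubled signed area Σ (x_i y_{i+1} − x_{i+1} y_i) is linear in h.
With h=0 it equals 4; the coefficient of h is 1 (from the two edges through C).
So 1·h + 4 = 2·1.5 = 3 ⇒ h = -1.

-1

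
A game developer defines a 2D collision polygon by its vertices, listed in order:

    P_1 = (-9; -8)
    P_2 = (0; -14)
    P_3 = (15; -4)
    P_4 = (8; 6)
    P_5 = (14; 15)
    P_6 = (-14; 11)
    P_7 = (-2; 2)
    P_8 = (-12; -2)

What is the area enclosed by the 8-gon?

Cross-terms: 126, 210, 122, 36, 364, -6, 28, 78  ⇒  Σ = 958
Area = |Σ|/2 = 479.

479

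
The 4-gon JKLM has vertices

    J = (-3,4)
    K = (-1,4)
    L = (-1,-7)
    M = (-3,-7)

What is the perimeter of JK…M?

|JK| = √((2)² + (0)²) = √4 = 2
|KL| = √((0)² + (-11)²) = √121 = 11
|LM| = √((-2)² + (0)²) = √4 = 2
|MJ| = √((0)² + (11)²) = √121 = 11
Perimeter = 2 + 11 + 2 + 11 = 26.

26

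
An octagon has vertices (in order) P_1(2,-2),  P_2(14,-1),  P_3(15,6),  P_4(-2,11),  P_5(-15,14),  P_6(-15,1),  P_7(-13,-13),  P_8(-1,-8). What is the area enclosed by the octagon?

475.5

Σ = (26) + (99) + (177) + (137) + (195) + (208) + (91) + (18) = 951
Area = |Σ|/2 = 475.5.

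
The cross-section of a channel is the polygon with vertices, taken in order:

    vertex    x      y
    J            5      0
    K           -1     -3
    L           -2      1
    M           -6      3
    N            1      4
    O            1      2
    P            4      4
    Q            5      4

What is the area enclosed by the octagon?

39.5

Apply Gauss's area formula: 2A = Σ (x_i·y_{i+1} − x_{i+1}·y_i), indices taken mod 8.
Σ = (-15) + (-7) + (0) + (-27) + (-2) + (-4) + (-4) + (-20) = -79
Area = |Σ|/2 = 39.5.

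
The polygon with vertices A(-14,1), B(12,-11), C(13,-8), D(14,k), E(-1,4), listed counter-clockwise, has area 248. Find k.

6

The doubled signed area Σ (x_i y_{i+1} − x_{i+1} y_i) is linear in k.
With k=0 it equals 412; the coefficient of k is 14 (from the two edges through D).
So 14·k + 412 = 2·248 = 496 ⇒ k = 6.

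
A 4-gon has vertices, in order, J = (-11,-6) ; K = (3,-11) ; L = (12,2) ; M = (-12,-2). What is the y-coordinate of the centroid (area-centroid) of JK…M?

Apply Gauss's area formula. First the cross-terms c_i = x_i·y_{i+1} − x_{i+1}·y_i:
  139, 138, 0, 50  ⇒  2A = 327, A = 163.5.
Then Σ (y_i + y_{i+1})·c_i = -4005, so ȳ = -4005 / (6·163.5) = -445/109.

-445/109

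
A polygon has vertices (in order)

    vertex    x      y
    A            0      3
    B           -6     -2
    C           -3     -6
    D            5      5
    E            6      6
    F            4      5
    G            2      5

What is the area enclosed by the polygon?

42.5

Apply the shoelace (surveyor's) formula: 2A = Σ (x_i·y_{i+1} − x_{i+1}·y_i), indices taken mod 7.
Σ = (18) + (30) + (15) + (0) + (6) + (10) + (6) = 85
Area = |Σ|/2 = 42.5.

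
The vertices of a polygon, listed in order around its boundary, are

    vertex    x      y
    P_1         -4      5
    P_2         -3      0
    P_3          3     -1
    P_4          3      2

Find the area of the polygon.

25

Σ = (15) + (3) + (9) + (23) = 50
Area = |Σ|/2 = 25.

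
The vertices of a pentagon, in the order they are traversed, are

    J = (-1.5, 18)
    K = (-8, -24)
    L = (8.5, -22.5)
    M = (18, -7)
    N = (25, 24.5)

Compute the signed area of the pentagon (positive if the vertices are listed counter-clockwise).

1006.125

Apply the surveyor's formula: 2A = Σ (x_i·y_{i+1} − x_{i+1}·y_i), indices taken mod 5.
Σ = (180) + (384) + (345.5) + (616) + (486.75) = 2012.25
Signed area = Σ/2 = 1006.125 (positive ⇒ counter-clockwise traversal).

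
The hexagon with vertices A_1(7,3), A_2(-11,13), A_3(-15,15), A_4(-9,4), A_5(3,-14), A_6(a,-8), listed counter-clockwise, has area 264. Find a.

9

The doubled signed area Σ (x_i y_{i+1} − x_{i+1} y_i) is linear in a.
With a=0 it equals 375; the coefficient of a is 17 (from the two edges through A_6).
So 17·a + 375 = 2·264 = 528 ⇒ a = 9.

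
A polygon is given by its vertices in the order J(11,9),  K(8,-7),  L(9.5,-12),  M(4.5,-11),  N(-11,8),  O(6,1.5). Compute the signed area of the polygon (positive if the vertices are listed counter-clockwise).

-170.5

Apply the surveyor's formula: 2A = Σ (x_i·y_{i+1} − x_{i+1}·y_i), indices taken mod 6.
J→K: (11)(-7) − (8)(9) = -149
K→L: (8)(-12) − (9.5)(-7) = -29.5
L→M: (9.5)(-11) − (4.5)(-12) = -50.5
M→N: (4.5)(8) − (-11)(-11) = -85
N→O: (-11)(1.5) − (6)(8) = -64.5
O→J: (6)(9) − (11)(1.5) = 37.5
Σ = -341
Signed area = Σ/2 = -170.5 (negative ⇒ clockwise traversal).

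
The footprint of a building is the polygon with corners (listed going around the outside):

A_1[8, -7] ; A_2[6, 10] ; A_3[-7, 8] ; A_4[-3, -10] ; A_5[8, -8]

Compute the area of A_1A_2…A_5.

Apply Gauss's area formula: 2A = Σ (x_i·y_{i+1} − x_{i+1}·y_i), indices taken mod 5.
Σ = (122) + (118) + (94) + (104) + (8) = 446
Area = |Σ|/2 = 223.

223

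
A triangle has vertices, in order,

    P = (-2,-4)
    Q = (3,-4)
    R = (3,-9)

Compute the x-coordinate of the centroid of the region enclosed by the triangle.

4/3

Apply the surveyor's formula. First the cross-terms c_i = x_i·y_{i+1} − x_{i+1}·y_i:
  20, -15, -30  ⇒  2A = -25, A = -12.5.
Then Σ (x_i + x_{i+1})·c_i = -100, so x̄ = -100 / (6·(-12.5)) = 4/3.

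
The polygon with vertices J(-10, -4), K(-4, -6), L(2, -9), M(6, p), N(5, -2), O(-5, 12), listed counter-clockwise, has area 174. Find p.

-8

Write out the shoelace sum; only the two edges meeting at M involve p:
2·Area = [(2·p − 6·(-9)) + (6·(-2) − 5·p)] + 282
       = -3·p + 324 = 348
⇒ p = -8.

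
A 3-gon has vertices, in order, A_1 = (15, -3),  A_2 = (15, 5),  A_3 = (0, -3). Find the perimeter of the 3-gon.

|A_1A_2| = √((0)² + (8)²) = √64 = 8
|A_2A_3| = √((-15)² + (-8)²) = √289 = 17
|A_3A_1| = √((15)² + (0)²) = √225 = 15
Perimeter = 8 + 17 + 15 = 40.

40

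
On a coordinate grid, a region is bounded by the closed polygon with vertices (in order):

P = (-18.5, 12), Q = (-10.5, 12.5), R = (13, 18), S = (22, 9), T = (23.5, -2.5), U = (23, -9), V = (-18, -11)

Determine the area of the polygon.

Σ = (-105.25) + (-351.5) + (-279) + (-266.5) + (-154) + (-415) + (-419.5) = -1990.75
Area = |Σ|/2 = 995.375.

995.375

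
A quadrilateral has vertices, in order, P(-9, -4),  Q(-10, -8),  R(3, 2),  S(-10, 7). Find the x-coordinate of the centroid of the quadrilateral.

Apply the shoelace (surveyor's) formula. First the cross-terms c_i = x_i·y_{i+1} − x_{i+1}·y_i:
  32, 4, 41, 103  ⇒  2A = 180, A = 90.
Then Σ (x_i + x_{i+1})·c_i = -2880, so x̄ = -2880 / (6·90) = -16/3.

-16/3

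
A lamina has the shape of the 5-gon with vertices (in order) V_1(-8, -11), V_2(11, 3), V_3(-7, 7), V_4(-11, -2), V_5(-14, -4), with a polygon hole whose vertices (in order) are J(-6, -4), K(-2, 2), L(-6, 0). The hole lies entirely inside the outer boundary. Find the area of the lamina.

Outer boundary:
Σ = (97) + (98) + (91) + (16) + (122) = 424
Area = |Σ|/2 = 212.
Hole:
Σ = (-20) + (12) + (24) = 16
Area = |Σ|/2 = 8.
Net area = 212 − 8 = 204.

204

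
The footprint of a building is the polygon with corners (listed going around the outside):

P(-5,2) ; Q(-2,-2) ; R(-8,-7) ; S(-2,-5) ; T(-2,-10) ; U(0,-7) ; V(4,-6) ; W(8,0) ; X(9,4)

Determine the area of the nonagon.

104

Apply the shoelace (surveyor's) formula: 2A = Σ (x_i·y_{i+1} − x_{i+1}·y_i), indices taken mod 9.
Cross-terms: 14, -2, 26, 10, 14, 28, 48, 32, 38  ⇒  Σ = 208
Area = |Σ|/2 = 104.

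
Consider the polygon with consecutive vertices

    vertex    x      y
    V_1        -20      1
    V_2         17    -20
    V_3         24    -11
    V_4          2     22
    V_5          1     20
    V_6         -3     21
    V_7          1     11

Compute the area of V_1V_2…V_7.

746

Apply the shoelace formula: 2A = Σ (x_i·y_{i+1} − x_{i+1}·y_i), indices taken mod 7.
V_1→V_2: (-20)(-20) − (17)(1) = 383
V_2→V_3: (17)(-11) − (24)(-20) = 293
V_3→V_4: (24)(22) − (2)(-11) = 550
V_4→V_5: (2)(20) − (1)(22) = 18
V_5→V_6: (1)(21) − (-3)(20) = 81
V_6→V_7: (-3)(11) − (1)(21) = -54
V_7→V_1: (1)(1) − (-20)(11) = 221
Σ = 1492
Area = |Σ|/2 = 746.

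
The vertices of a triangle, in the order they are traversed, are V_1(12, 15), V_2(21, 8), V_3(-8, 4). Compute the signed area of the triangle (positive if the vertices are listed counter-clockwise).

Σ = (-219) + (148) + (-168) = -239
Signed area = Σ/2 = -119.5 (negative ⇒ clockwise traversal).

-119.5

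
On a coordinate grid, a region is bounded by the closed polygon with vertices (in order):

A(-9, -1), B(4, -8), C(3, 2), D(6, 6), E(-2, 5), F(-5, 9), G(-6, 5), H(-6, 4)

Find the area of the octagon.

Apply Gauss's area formula: 2A = Σ (x_i·y_{i+1} − x_{i+1}·y_i), indices taken mod 8.
Σ = (76) + (32) + (6) + (42) + (7) + (29) + (6) + (42) = 240
Area = |Σ|/2 = 120.

120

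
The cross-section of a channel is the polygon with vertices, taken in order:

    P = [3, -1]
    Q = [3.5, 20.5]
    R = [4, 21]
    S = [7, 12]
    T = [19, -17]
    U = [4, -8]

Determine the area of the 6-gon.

226.75

Cross-terms: 65, -8.5, -99, -347, -84, 20  ⇒  Σ = -453.5
Area = |Σ|/2 = 226.75.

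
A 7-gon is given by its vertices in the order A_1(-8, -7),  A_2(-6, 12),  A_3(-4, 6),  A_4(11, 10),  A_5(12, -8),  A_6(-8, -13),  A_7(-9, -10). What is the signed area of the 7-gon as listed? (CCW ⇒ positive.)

-357

Apply the shoelace (surveyor's) formula: 2A = Σ (x_i·y_{i+1} − x_{i+1}·y_i), indices taken mod 7.
A_1→A_2: (-8)(12) − (-6)(-7) = -138
A_2→A_3: (-6)(6) − (-4)(12) = 12
A_3→A_4: (-4)(10) − (11)(6) = -106
A_4→A_5: (11)(-8) − (12)(10) = -208
A_5→A_6: (12)(-13) − (-8)(-8) = -220
A_6→A_7: (-8)(-10) − (-9)(-13) = -37
A_7→A_1: (-9)(-7) − (-8)(-10) = -17
Σ = -714
Signed area = Σ/2 = -357 (negative ⇒ clockwise traversal).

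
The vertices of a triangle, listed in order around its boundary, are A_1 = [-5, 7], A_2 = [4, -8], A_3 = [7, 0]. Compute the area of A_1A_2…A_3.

58.5

Apply Gauss's area formula: 2A = Σ (x_i·y_{i+1} − x_{i+1}·y_i), indices taken mod 3.
Cross-terms: 12, 56, 49  ⇒  Σ = 117
Area = |Σ|/2 = 58.5.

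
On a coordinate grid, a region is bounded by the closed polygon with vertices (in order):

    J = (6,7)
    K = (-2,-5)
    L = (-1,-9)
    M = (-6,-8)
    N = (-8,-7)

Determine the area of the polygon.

Apply the shoelace formula: 2A = Σ (x_i·y_{i+1} − x_{i+1}·y_i), indices taken mod 5.
J→K: (6)(-5) − (-2)(7) = -16
K→L: (-2)(-9) − (-1)(-5) = 13
L→M: (-1)(-8) − (-6)(-9) = -46
M→N: (-6)(-7) − (-8)(-8) = -22
N→J: (-8)(7) − (6)(-7) = -14
Σ = -85
Area = |Σ|/2 = 42.5.

42.5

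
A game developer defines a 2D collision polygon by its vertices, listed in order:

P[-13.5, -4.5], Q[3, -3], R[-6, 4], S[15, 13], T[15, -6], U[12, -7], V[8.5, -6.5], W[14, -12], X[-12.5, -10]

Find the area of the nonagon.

403.125

Apply Gauss's area formula: 2A = Σ (x_i·y_{i+1} − x_{i+1}·y_i), indices taken mod 9.
Cross-terms: 54, -6, -138, -285, -33, -18.5, -11, -290, -78.75  ⇒  Σ = -806.25
Area = |Σ|/2 = 403.125.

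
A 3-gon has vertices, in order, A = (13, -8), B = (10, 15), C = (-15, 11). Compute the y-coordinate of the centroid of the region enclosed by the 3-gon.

Apply Gauss's area formula. First the cross-terms c_i = x_i·y_{i+1} − x_{i+1}·y_i:
  275, 335, -23  ⇒  2A = 587, A = 293.5.
Then Σ (y_i + y_{i+1})·c_i = 10566, so ȳ = 10566 / (6·293.5) = 6.

6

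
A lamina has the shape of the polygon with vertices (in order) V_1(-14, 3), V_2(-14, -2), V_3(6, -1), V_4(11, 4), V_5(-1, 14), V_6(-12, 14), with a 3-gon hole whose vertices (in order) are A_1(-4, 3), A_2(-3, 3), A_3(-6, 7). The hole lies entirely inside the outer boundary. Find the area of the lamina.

Outer boundary:
V_1→V_2: (-14)(-2) − (-14)(3) = 70
V_2→V_3: (-14)(-1) − (6)(-2) = 26
V_3→V_4: (6)(4) − (11)(-1) = 35
V_4→V_5: (11)(14) − (-1)(4) = 158
V_5→V_6: (-1)(14) − (-12)(14) = 154
V_6→V_1: (-12)(3) − (-14)(14) = 160
Σ = 603
Area = |Σ|/2 = 301.5.
Hole:
Apply the surveyor's formula: 2A = Σ (x_i·y_{i+1} − x_{i+1}·y_i), indices taken mod 3.
Σ = (-3) + (-3) + (10) = 4
Area = |Σ|/2 = 2.
Net area = 301.5 − 2 = 299.5.

299.5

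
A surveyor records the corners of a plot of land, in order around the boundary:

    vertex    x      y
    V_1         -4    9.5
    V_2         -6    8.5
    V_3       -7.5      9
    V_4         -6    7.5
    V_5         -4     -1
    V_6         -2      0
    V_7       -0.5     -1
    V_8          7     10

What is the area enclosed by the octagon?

87.5

V_1→V_2: (-4)(8.5) − (-6)(9.5) = 23
V_2→V_3: (-6)(9) − (-7.5)(8.5) = 9.75
V_3→V_4: (-7.5)(7.5) − (-6)(9) = -2.25
V_4→V_5: (-6)(-1) − (-4)(7.5) = 36
V_5→V_6: (-4)(0) − (-2)(-1) = -2
V_6→V_7: (-2)(-1) − (-0.5)(0) = 2
V_7→V_8: (-0.5)(10) − (7)(-1) = 2
V_8→V_1: (7)(9.5) − (-4)(10) = 106.5
Σ = 175
Area = |Σ|/2 = 87.5.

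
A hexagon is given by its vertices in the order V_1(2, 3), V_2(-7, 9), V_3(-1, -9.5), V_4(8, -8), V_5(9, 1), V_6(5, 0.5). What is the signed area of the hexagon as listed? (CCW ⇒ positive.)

146

Apply the shoelace formula: 2A = Σ (x_i·y_{i+1} − x_{i+1}·y_i), indices taken mod 6.
Σ = (39) + (75.5) + (84) + (80) + (-0.5) + (14) = 292
Signed area = Σ/2 = 146 (positive ⇒ counter-clockwise traversal).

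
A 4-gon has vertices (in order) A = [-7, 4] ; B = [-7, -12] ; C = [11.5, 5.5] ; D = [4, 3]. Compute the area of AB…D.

130.5

A→B: (-7)(-12) − (-7)(4) = 112
B→C: (-7)(5.5) − (11.5)(-12) = 99.5
C→D: (11.5)(3) − (4)(5.5) = 12.5
D→A: (4)(4) − (-7)(3) = 37
Σ = 261
Area = |Σ|/2 = 130.5.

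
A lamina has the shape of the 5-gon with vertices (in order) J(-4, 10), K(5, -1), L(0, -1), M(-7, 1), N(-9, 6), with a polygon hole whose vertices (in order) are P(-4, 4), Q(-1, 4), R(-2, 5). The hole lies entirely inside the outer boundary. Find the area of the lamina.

77

Outer boundary:
Cross-terms: -46, -5, -7, -33, -66  ⇒  Σ = -157
Area = |Σ|/2 = 78.5.
Hole:
Apply the shoelace formula: 2A = Σ (x_i·y_{i+1} − x_{i+1}·y_i), indices taken mod 3.
Cross-terms: -12, 3, 12  ⇒  Σ = 3
Area = |Σ|/2 = 1.5.
Net area = 78.5 − 1.5 = 77.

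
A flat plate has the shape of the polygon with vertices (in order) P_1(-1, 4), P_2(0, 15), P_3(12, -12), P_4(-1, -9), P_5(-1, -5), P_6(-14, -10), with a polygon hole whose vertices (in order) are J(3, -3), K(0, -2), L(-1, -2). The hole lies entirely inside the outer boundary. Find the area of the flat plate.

Outer boundary:
Apply the shoelace (surveyor's) formula: 2A = Σ (x_i·y_{i+1} − x_{i+1}·y_i), indices taken mod 6.
Σ = (-15) + (-180) + (-120) + (-4) + (-60) + (-66) = -445
Area = |Σ|/2 = 222.5.
Hole:
Apply the shoelace (surveyor's) formula: 2A = Σ (x_i·y_{i+1} − x_{i+1}·y_i), indices taken mod 3.
Σ = (-6) + (-2) + (9) = 1
Area = |Σ|/2 = 0.5.
Net area = 222.5 − 0.5 = 222.

222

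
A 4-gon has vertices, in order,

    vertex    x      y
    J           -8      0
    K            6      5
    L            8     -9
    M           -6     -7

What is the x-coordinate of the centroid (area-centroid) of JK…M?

Apply the shoelace formula. First the cross-terms c_i = x_i·y_{i+1} − x_{i+1}·y_i:
  -40, -94, -110, -56  ⇒  2A = -300, A = -150.
Then Σ (x_i + x_{i+1})·c_i = -672, so x̄ = -672 / (6·(-150)) = 56/75.

56/75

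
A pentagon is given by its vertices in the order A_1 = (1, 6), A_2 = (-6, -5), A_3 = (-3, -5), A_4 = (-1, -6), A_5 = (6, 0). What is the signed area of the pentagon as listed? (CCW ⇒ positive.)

Apply the surveyor's formula: 2A = Σ (x_i·y_{i+1} − x_{i+1}·y_i), indices taken mod 5.
Σ = (31) + (15) + (13) + (36) + (36) = 131
Signed area = Σ/2 = 65.5 (positive ⇒ counter-clockwise traversal).

65.5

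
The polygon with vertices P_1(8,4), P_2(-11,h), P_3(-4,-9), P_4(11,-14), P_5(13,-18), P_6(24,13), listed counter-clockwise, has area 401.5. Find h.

-6

Write out the shoelace sum; only the two edges meeting at P_2 involve h:
2·Area = [(8·h − (-11)·4) + ((-11)·(-9) − (-4)·h)] + 732
       = 12·h + 875 = 803
⇒ h = -6.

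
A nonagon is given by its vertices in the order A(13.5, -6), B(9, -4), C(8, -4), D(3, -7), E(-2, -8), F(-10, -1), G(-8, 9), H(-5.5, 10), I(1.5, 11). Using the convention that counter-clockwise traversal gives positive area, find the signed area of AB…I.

-262.75

Apply the shoelace formula: 2A = Σ (x_i·y_{i+1} − x_{i+1}·y_i), indices taken mod 9.
Σ = (0) + (-4) + (-44) + (-38) + (-78) + (-98) + (-30.5) + (-75.5) + (-157.5) = -525.5
Signed area = Σ/2 = -262.75 (negative ⇒ clockwise traversal).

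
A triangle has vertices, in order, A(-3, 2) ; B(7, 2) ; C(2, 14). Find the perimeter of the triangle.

|AB| = √((10)² + (0)²) = √100 = 10
|BC| = √((-5)² + (12)²) = √169 = 13
|CA| = √((-5)² + (-12)²) = √169 = 13
Perimeter = 10 + 13 + 13 = 36.

36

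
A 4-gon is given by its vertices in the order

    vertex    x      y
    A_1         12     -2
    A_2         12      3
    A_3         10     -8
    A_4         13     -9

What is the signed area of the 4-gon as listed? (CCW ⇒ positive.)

Apply the shoelace (surveyor's) formula: 2A = Σ (x_i·y_{i+1} − x_{i+1}·y_i), indices taken mod 4.
Cross-terms: 60, -126, 14, 82  ⇒  Σ = 30
Signed area = Σ/2 = 15 (positive ⇒ counter-clockwise traversal).

15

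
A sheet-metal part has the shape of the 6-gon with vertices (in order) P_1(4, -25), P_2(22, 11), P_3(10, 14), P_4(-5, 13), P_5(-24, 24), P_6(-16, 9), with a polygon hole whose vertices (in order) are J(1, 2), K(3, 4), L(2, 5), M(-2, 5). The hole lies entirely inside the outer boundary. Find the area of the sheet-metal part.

850

Outer boundary:
Apply the shoelace (surveyor's) formula: 2A = Σ (x_i·y_{i+1} − x_{i+1}·y_i), indices taken mod 6.
P_1→P_2: (4)(11) − (22)(-25) = 594
P_2→P_3: (22)(14) − (10)(11) = 198
P_3→P_4: (10)(13) − (-5)(14) = 200
P_4→P_5: (-5)(24) − (-24)(13) = 192
P_5→P_6: (-24)(9) − (-16)(24) = 168
P_6→P_1: (-16)(-25) − (4)(9) = 364
Σ = 1716
Area = |Σ|/2 = 858.
Hole:
Apply the shoelace formula: 2A = Σ (x_i·y_{i+1} − x_{i+1}·y_i), indices taken mod 4.
Σ = (-2) + (7) + (20) + (-9) = 16
Area = |Σ|/2 = 8.
Net area = 858 − 8 = 850.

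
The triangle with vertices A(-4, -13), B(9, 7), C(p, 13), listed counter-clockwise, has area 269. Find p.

The doubled signed area Σ (x_i y_{i+1} − x_{i+1} y_i) is linear in p.
With p=0 it equals 258; the coefficient of p is -20 (from the two edges through C).
So -20·p + 258 = 2·269 = 538 ⇒ p = -14.

-14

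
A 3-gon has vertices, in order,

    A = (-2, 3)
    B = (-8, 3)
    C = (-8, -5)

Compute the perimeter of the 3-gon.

|AB| = √((-6)² + (0)²) = √36 = 6
|BC| = √((0)² + (-8)²) = √64 = 8
|CA| = √((6)² + (8)²) = √100 = 10
Perimeter = 6 + 8 + 10 = 24.

24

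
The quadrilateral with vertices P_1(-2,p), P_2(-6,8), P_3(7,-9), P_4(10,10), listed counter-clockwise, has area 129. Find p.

The doubled signed area Σ (x_i y_{i+1} − x_{i+1} y_i) is linear in p.
With p=0 it equals 162; the coefficient of p is 16 (from the two edges through P_1).
So 16·p + 162 = 2·129 = 258 ⇒ p = 6.

6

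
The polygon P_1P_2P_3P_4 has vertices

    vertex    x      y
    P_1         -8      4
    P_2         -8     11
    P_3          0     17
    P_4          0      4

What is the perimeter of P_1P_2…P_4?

|P_1P_2| = √((0)² + (7)²) = √49 = 7
|P_2P_3| = √((8)² + (6)²) = √100 = 10
|P_3P_4| = √((0)² + (-13)²) = √169 = 13
|P_4P_1| = √((-8)² + (0)²) = √64 = 8
Perimeter = 7 + 10 + 13 + 8 = 38.

38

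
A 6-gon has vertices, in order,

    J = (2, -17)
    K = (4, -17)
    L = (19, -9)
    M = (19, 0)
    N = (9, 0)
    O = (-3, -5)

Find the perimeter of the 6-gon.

64

|JK| = √((2)² + (0)²) = √4 = 2
|KL| = √((15)² + (8)²) = √289 = 17
|LM| = √((0)² + (9)²) = √81 = 9
|MN| = √((-10)² + (0)²) = √100 = 10
|NO| = √((-12)² + (-5)²) = √169 = 13
|OJ| = √((5)² + (-12)²) = √169 = 13
Perimeter = 2 + 17 + 9 + 10 + 13 + 13 = 64.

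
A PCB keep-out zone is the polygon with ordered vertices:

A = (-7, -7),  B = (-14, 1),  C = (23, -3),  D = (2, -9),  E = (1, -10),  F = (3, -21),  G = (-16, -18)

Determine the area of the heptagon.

346.5

Σ = (-105) + (19) + (-201) + (-11) + (9) + (-390) + (-14) = -693
Area = |Σ|/2 = 346.5.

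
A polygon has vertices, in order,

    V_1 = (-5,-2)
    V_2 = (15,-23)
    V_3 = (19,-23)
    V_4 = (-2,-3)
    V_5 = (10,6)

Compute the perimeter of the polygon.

|V_1V_2| = √((20)² + (-21)²) = √841 = 29
|V_2V_3| = √((4)² + (0)²) = √16 = 4
|V_3V_4| = √((-21)² + (20)²) = √841 = 29
|V_4V_5| = √((12)² + (9)²) = √225 = 15
|V_5V_1| = √((-15)² + (-8)²) = √289 = 17
Perimeter = 29 + 4 + 29 + 15 + 17 = 94.

94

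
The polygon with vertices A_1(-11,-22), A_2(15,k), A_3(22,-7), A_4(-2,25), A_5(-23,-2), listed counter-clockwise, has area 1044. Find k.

The doubled signed area Σ (x_i y_{i+1} − x_{i+1} y_i) is linear in k.
With k=0 it equals 1824; the coefficient of k is -33 (from the two edges through A_2).
So -33·k + 1824 = 2·1044 = 2088 ⇒ k = -8.

-8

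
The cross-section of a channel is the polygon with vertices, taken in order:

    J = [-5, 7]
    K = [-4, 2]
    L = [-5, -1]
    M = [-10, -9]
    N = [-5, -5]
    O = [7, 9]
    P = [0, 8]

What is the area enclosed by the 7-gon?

Σ = (18) + (14) + (35) + (5) + (-10) + (56) + (40) = 158
Area = |Σ|/2 = 79.

79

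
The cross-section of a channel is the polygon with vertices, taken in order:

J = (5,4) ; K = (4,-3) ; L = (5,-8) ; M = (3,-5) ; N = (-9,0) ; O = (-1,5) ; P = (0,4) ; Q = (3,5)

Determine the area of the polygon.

Apply the shoelace (surveyor's) formula: 2A = Σ (x_i·y_{i+1} − x_{i+1}·y_i), indices taken mod 8.
Σ = (-31) + (-17) + (-1) + (-45) + (-45) + (-4) + (-12) + (-13) = -168
Area = |Σ|/2 = 84.

84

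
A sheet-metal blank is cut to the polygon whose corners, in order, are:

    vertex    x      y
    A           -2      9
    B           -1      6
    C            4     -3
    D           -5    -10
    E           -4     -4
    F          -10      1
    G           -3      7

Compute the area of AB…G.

111.5

Σ = (-3) + (-21) + (-55) + (-20) + (-44) + (-67) + (-13) = -223
Area = |Σ|/2 = 111.5.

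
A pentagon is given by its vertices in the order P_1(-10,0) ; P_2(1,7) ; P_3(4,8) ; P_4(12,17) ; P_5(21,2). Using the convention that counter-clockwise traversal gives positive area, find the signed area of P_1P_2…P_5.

Cross-terms: -70, -20, -28, -333, 20  ⇒  Σ = -431
Signed area = Σ/2 = -215.5 (negative ⇒ clockwise traversal).

-215.5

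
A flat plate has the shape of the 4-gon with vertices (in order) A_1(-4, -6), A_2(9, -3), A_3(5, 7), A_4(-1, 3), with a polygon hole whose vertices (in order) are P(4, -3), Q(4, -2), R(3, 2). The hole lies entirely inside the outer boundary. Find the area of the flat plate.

91.5

Outer boundary:
Apply the shoelace formula: 2A = Σ (x_i·y_{i+1} − x_{i+1}·y_i), indices taken mod 4.
Cross-terms: 66, 78, 22, 18  ⇒  Σ = 184
Area = |Σ|/2 = 92.
Hole:
Apply the surveyor's formula: 2A = Σ (x_i·y_{i+1} − x_{i+1}·y_i), indices taken mod 3.
Cross-terms: 4, 14, -17  ⇒  Σ = 1
Area = |Σ|/2 = 0.5.
Net area = 92 − 0.5 = 91.5.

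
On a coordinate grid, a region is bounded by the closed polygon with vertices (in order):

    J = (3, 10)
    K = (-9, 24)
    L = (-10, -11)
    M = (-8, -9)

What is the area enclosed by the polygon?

J→K: (3)(24) − (-9)(10) = 162
K→L: (-9)(-11) − (-10)(24) = 339
L→M: (-10)(-9) − (-8)(-11) = 2
M→J: (-8)(10) − (3)(-9) = -53
Σ = 450
Area = |Σ|/2 = 225.

225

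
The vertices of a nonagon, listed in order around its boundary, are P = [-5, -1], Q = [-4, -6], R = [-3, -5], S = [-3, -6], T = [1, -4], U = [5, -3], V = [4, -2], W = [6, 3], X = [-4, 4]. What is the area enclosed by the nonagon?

Cross-terms: 26, 2, 3, 18, 17, 2, 24, 36, 24  ⇒  Σ = 152
Area = |Σ|/2 = 76.

76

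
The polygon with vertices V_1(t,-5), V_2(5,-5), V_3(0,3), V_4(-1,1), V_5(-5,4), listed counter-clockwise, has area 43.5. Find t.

-2

Write out the shoelace sum; only the two edges meeting at V_1 involve t:
2·Area = [((-5)·(-5) − t·4) + (t·(-5) − 5·(-5))] + 19
       = -9·t + 69 = 87
⇒ t = -2.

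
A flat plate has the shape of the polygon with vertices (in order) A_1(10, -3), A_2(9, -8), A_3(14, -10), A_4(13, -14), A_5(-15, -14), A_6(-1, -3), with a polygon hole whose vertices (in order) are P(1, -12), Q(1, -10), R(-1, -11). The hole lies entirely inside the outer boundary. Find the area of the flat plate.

210.5

Outer boundary:
Σ = (-53) + (22) + (-66) + (-392) + (31) + (33) = -425
Area = |Σ|/2 = 212.5.
Hole:
Σ = (2) + (-21) + (23) = 4
Area = |Σ|/2 = 2.
Net area = 212.5 − 2 = 210.5.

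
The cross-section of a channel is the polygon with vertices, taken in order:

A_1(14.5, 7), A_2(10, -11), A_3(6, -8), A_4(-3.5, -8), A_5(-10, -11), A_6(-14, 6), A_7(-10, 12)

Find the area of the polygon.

Σ = (-229.5) + (-14) + (-76) + (-41.5) + (-214) + (-108) + (-244) = -927
Area = |Σ|/2 = 463.5.

463.5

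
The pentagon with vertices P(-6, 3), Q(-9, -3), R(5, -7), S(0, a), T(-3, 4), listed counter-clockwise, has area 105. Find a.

9

The doubled signed area Σ (x_i y_{i+1} − x_{i+1} y_i) is linear in a.
With a=0 it equals 138; the coefficient of a is 8 (from the two edges through S).
So 8·a + 138 = 2·105 = 210 ⇒ a = 9.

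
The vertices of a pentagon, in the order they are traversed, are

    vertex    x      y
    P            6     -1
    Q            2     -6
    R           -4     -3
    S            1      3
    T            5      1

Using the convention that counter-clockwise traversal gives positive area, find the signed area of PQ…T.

-49

Σ = (-34) + (-30) + (-9) + (-14) + (-11) = -98
Signed area = Σ/2 = -49 (negative ⇒ clockwise traversal).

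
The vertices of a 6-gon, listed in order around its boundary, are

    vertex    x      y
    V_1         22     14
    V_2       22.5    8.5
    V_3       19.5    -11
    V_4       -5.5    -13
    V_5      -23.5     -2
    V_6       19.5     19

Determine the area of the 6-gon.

851.125

Apply the shoelace formula: 2A = Σ (x_i·y_{i+1} − x_{i+1}·y_i), indices taken mod 6.
V_1→V_2: (22)(8.5) − (22.5)(14) = -128
V_2→V_3: (22.5)(-11) − (19.5)(8.5) = -413.25
V_3→V_4: (19.5)(-13) − (-5.5)(-11) = -314
V_4→V_5: (-5.5)(-2) − (-23.5)(-13) = -294.5
V_5→V_6: (-23.5)(19) − (19.5)(-2) = -407.5
V_6→V_1: (19.5)(14) − (22)(19) = -145
Σ = -1702.25
Area = |Σ|/2 = 851.125.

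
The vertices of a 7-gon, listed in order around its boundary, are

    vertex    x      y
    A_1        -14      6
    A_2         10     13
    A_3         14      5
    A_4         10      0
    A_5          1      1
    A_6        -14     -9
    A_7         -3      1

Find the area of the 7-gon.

227

Apply Gauss's area formula: 2A = Σ (x_i·y_{i+1} − x_{i+1}·y_i), indices taken mod 7.
A_1→A_2: (-14)(13) − (10)(6) = -242
A_2→A_3: (10)(5) − (14)(13) = -132
A_3→A_4: (14)(0) − (10)(5) = -50
A_4→A_5: (10)(1) − (1)(0) = 10
A_5→A_6: (1)(-9) − (-14)(1) = 5
A_6→A_7: (-14)(1) − (-3)(-9) = -41
A_7→A_1: (-3)(6) − (-14)(1) = -4
Σ = -454
Area = |Σ|/2 = 227.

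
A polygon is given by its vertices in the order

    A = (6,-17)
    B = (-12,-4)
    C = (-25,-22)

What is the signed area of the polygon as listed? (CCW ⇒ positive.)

Apply Gauss's area formula: 2A = Σ (x_i·y_{i+1} − x_{i+1}·y_i), indices taken mod 3.
Cross-terms: -228, 164, 557  ⇒  Σ = 493
Signed area = Σ/2 = 246.5 (positive ⇒ counter-clockwise traversal).

246.5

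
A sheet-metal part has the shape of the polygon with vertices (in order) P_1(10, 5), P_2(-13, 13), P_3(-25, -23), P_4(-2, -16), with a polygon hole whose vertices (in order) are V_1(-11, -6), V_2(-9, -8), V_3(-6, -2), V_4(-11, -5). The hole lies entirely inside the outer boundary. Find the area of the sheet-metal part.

650

Outer boundary:
Apply the shoelace formula: 2A = Σ (x_i·y_{i+1} − x_{i+1}·y_i), indices taken mod 4.
Σ = (195) + (624) + (354) + (150) = 1323
Area = |Σ|/2 = 661.5.
Hole:
Apply the shoelace (surveyor's) formula: 2A = Σ (x_i·y_{i+1} − x_{i+1}·y_i), indices taken mod 4.
Cross-terms: 34, -30, 8, 11  ⇒  Σ = 23
Area = |Σ|/2 = 11.5.
Net area = 661.5 − 11.5 = 650.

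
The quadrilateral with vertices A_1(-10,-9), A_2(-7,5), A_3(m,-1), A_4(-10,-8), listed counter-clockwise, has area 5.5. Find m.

-9

Write out the shoelace sum; only the two edges meeting at A_3 involve m:
2·Area = [((-7)·(-1) − m·5) + (m·(-8) − (-10)·(-1))] + -103
       = -13·m + -106 = 11
⇒ m = -9.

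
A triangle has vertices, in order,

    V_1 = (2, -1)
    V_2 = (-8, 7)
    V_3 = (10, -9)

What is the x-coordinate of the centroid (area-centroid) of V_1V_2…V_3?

4/3

Apply Gauss's area formula. First the cross-terms c_i = x_i·y_{i+1} − x_{i+1}·y_i:
  6, 2, 8  ⇒  2A = 16, A = 8.
Then Σ (x_i + x_{i+1})·c_i = 64, so x̄ = 64 / (6·8) = 4/3.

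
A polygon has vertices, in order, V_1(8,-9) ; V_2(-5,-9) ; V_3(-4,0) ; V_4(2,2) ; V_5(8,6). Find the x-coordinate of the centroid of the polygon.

219/95

Apply Gauss's area formula. First the cross-terms c_i = x_i·y_{i+1} − x_{i+1}·y_i:
  -117, -36, -8, -4, -120  ⇒  2A = -285, A = -142.5.
Then Σ (x_i + x_{i+1})·c_i = -1971, so x̄ = -1971 / (6·(-142.5)) = 219/95.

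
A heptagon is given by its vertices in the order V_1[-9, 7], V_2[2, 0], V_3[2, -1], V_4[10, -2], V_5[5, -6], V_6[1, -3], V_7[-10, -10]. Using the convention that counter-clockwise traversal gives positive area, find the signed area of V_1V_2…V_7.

-134.5

Cross-terms: -14, -2, 6, -50, -9, -40, -160  ⇒  Σ = -269
Signed area = Σ/2 = -134.5 (negative ⇒ clockwise traversal).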